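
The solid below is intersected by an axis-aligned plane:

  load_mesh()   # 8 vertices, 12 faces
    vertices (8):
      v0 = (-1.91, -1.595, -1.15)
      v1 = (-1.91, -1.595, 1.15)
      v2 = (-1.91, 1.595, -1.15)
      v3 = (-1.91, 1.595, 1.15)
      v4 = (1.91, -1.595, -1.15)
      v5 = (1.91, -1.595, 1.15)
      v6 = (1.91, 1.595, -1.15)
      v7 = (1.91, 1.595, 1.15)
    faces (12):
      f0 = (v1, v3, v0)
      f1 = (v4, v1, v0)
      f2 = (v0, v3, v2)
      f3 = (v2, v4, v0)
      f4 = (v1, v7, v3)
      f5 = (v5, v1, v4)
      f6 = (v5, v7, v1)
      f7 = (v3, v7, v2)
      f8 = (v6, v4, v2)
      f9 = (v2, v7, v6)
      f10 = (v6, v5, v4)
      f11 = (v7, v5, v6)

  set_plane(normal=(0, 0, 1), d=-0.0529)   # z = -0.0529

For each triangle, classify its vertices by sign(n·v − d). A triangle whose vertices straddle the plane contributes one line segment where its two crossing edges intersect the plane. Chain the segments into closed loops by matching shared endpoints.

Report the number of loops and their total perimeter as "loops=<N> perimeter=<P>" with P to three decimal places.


loops=1 perimeter=14.020

Straddling triangles (8 of 12):
  (v1,v3,v0) [++-] → (-1.91, -0.07337, -0.0529)–(-1.91, -1.595, -0.0529)  len=1.5216
  (v4,v1,v0) [-+-] → (0.08786, -1.595, -0.0529)–(-1.91, -1.595, -0.0529)  len=1.9979
  (v0,v3,v2) [-+-] → (-1.91, -0.07337, -0.0529)–(-1.91, 1.595, -0.0529)  len=1.6684
  (v5,v1,v4) [++-] → (0.08786, -1.595, -0.0529)–(1.91, -1.595, -0.0529)  len=1.8221
  (v3,v7,v2) [++-] → (-0.08786, 1.595, -0.0529)–(-1.91, 1.595, -0.0529)  len=1.8221
  (v2,v7,v6) [-+-] → (-0.08786, 1.595, -0.0529)–(1.91, 1.595, -0.0529)  len=1.9979
  (v6,v5,v4) [-+-] → (1.91, 0.07337, -0.0529)–(1.91, -1.595, -0.0529)  len=1.6684
  (v7,v5,v6) [++-] → (1.91, 0.07337, -0.0529)–(1.91, 1.595, -0.0529)  len=1.5216

Chained into 1 loop(s):
  loop 1: 8 segments, perimeter = 14.0200
Total perimeter = 14.020


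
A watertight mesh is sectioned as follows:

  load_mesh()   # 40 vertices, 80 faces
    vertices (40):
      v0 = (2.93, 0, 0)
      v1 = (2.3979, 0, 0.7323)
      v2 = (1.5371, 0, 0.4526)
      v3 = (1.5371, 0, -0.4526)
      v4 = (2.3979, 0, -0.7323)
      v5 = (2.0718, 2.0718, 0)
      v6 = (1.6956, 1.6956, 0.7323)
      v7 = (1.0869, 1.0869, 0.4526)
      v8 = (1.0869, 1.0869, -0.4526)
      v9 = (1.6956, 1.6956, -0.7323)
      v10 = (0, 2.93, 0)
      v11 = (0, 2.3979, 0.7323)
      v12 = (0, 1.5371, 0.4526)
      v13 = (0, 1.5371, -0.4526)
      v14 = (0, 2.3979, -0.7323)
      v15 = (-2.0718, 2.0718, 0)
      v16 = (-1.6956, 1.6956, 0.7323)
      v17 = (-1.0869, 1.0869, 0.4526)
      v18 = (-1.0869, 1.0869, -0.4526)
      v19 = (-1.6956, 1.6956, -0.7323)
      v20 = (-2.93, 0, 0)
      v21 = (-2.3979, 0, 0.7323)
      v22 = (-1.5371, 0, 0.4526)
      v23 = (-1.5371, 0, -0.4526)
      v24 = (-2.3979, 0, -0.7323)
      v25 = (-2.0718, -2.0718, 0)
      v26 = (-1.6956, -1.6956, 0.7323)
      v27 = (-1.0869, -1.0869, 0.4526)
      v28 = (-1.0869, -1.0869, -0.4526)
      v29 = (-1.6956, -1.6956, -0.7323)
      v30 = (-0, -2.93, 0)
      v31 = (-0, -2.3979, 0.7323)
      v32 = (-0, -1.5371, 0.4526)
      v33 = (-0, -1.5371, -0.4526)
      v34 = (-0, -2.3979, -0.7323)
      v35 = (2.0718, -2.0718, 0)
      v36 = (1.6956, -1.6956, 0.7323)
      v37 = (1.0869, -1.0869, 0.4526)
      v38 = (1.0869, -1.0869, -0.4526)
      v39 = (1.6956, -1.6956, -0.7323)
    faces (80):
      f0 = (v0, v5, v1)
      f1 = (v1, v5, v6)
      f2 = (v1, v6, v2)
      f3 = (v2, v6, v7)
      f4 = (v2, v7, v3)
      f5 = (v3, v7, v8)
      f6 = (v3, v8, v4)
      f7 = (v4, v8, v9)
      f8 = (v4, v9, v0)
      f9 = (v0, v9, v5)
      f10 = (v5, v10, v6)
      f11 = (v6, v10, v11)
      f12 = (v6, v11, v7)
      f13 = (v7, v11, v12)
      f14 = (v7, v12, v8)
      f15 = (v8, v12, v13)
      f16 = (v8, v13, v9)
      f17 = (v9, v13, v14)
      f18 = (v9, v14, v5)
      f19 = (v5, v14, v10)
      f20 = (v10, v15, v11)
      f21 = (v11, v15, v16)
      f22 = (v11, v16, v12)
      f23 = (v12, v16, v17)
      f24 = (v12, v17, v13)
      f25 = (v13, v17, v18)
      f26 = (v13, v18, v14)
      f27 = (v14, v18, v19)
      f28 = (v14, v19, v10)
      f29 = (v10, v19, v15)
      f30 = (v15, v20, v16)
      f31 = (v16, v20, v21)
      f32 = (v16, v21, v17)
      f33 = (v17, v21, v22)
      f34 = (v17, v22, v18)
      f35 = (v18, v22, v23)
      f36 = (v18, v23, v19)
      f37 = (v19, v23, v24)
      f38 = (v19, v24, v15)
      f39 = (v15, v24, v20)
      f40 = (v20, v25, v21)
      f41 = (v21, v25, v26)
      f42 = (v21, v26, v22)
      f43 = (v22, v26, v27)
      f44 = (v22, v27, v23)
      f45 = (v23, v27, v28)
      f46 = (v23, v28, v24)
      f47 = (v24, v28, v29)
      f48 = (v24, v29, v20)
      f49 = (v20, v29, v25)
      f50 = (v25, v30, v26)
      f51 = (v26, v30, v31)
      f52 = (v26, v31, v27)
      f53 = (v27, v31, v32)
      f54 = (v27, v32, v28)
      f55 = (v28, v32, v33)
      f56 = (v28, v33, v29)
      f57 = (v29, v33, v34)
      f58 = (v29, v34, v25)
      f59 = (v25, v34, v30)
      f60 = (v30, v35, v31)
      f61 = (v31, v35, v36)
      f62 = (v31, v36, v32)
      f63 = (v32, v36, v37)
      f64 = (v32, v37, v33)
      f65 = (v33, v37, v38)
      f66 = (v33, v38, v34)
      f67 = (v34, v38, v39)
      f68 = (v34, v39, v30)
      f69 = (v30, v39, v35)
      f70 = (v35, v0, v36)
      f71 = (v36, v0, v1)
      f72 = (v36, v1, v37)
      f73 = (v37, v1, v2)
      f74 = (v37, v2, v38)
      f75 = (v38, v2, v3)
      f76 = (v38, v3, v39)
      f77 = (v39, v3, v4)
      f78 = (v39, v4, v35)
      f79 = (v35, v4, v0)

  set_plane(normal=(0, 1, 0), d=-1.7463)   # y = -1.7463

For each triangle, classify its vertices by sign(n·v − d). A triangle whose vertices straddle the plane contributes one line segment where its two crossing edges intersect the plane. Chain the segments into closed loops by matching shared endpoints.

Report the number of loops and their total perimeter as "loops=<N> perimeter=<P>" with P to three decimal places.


Straddling triangles (18 of 80):
  (v20,v25,v21) [+-+] → (-2.20663, -1.7463, 0)–(-2.12303, -1.7463, 0.115051)  len=0.1422
  (v21,v25,v26) [+-+] → (-2.12303, -1.7463, 0.115051)–(-1.7463, -1.7463, 0.633609)  len=0.6410
  (v20,v29,v25) [++-] → (-1.7463, -1.7463, -0.633609)–(-2.20663, -1.7463, 0)  len=0.7832
  (v25,v30,v26) [--+] → (-1.62596, -1.7463, 0.702223)–(-1.7463, -1.7463, 0.633609)  len=0.1385
  (v26,v30,v31) [+--] → (-1.62596, -1.7463, 0.702223)–(-1.57319, -1.7463, 0.7323)  len=0.0607
  (v26,v31,v27) [+-+] → (-1.57319, -1.7463, 0.7323)–(-0.540217, -1.7463, 0.593282)  len=1.0423
  (v27,v31,v32) [+-+] → (-0.540217, -1.7463, 0.593282)–(0, -1.7463, 0.520575)  len=0.5451
  (v29,v33,v34) [++-] → (0, -1.7463, -0.520575)–(-1.57319, -1.7463, -0.7323)  len=1.5874
  (v29,v34,v25) [+--] → (-1.57319, -1.7463, -0.7323)–(-1.7463, -1.7463, -0.633609)  len=0.1993
  (v31,v35,v36) [--+] → (1.7463, -1.7463, 0.633609)–(1.57319, -1.7463, 0.7323)  len=0.1993
  (v31,v36,v32) [-++] → (1.57319, -1.7463, 0.7323)–(0, -1.7463, 0.520575)  len=1.5874
  (v33,v38,v34) [++-] → (0.540217, -1.7463, -0.593282)–(0, -1.7463, -0.520575)  len=0.5451
  (v34,v38,v39) [-++] → (0.540217, -1.7463, -0.593282)–(1.57319, -1.7463, -0.7323)  len=1.0423
  (v34,v39,v30) [-+-] → (1.57319, -1.7463, -0.7323)–(1.62596, -1.7463, -0.702223)  len=0.0607
  (v30,v39,v35) [-+-] → (1.62596, -1.7463, -0.702223)–(1.7463, -1.7463, -0.633609)  len=0.1385
  (v35,v0,v36) [-++] → (2.20663, -1.7463, 0)–(1.7463, -1.7463, 0.633609)  len=0.7832
  (v39,v4,v35) [++-] → (2.12303, -1.7463, -0.115051)–(1.7463, -1.7463, -0.633609)  len=0.6410
  (v35,v4,v0) [-++] → (2.12303, -1.7463, -0.115051)–(2.20663, -1.7463, 0)  len=0.1422

Chained into 1 loop(s):
  loop 1: 18 segments, perimeter = 10.2793
Total perimeter = 10.279

loops=1 perimeter=10.279


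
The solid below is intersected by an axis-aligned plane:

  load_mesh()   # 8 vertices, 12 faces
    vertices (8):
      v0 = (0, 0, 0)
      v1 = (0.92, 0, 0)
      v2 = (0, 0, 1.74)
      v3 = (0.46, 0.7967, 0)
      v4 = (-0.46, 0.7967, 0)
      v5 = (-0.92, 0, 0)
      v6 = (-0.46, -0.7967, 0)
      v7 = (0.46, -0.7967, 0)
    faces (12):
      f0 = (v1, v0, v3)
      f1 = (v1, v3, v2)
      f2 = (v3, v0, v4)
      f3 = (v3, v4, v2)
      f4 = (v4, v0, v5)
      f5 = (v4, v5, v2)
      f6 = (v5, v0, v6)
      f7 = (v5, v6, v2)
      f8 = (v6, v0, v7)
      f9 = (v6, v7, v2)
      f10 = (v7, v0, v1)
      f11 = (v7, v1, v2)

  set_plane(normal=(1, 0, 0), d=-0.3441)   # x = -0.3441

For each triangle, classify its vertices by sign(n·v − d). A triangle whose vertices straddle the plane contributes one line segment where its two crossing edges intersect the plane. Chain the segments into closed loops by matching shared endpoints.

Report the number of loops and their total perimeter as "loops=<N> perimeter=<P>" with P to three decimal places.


loops=1 perimeter=4.323

Straddling triangles (8 of 12):
  (v3,v0,v4) [++-] → (-0.3441, 0.595966, 0)–(-0.3441, 0.7967, 0)  len=0.2007
  (v3,v4,v2) [+-+] → (-0.3441, 0.7967, 0)–(-0.3441, 0.595966, 0.438404)  len=0.4822
  (v4,v0,v5) [-+-] → (-0.3441, 0.595966, 0)–(-0.3441, 0, 0)  len=0.5960
  (v4,v5,v2) [--+] → (-0.3441, 0, 1.0892)–(-0.3441, 0.595966, 0.438404)  len=0.8824
  (v5,v0,v6) [-+-] → (-0.3441, 0, 0)–(-0.3441, -0.595966, 0)  len=0.5960
  (v5,v6,v2) [--+] → (-0.3441, -0.595966, 0.438404)–(-0.3441, 0, 1.0892)  len=0.8824
  (v6,v0,v7) [-++] → (-0.3441, -0.595966, 0)–(-0.3441, -0.7967, 0)  len=0.2007
  (v6,v7,v2) [-++] → (-0.3441, -0.7967, 0)–(-0.3441, -0.595966, 0.438404)  len=0.4822

Chained into 1 loop(s):
  loop 1: 8 segments, perimeter = 4.3226
Total perimeter = 4.323


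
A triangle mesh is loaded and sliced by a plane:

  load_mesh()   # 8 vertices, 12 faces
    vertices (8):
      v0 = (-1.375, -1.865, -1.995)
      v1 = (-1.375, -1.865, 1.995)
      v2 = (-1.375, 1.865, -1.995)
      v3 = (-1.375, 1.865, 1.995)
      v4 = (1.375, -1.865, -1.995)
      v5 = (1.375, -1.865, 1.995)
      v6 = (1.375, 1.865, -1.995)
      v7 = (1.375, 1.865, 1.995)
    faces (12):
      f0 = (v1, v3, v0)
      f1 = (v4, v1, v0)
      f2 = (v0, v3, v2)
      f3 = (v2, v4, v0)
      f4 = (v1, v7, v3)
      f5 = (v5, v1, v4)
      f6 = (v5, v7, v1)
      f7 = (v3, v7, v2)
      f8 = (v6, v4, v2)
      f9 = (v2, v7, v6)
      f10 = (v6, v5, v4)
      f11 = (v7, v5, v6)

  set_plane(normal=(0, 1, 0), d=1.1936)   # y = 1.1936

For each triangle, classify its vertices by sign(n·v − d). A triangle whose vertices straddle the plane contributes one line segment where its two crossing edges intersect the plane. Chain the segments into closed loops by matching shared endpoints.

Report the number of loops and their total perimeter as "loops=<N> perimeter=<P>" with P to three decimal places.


Straddling triangles (8 of 12):
  (v1,v3,v0) [-+-] → (-1.375, 1.1936, 1.995)–(-1.375, 1.1936, 1.2768)  len=0.7182
  (v0,v3,v2) [-++] → (-1.375, 1.1936, 1.2768)–(-1.375, 1.1936, -1.995)  len=3.2718
  (v2,v4,v0) [+--] → (-0.88, 1.1936, -1.995)–(-1.375, 1.1936, -1.995)  len=0.4950
  (v1,v7,v3) [-++] → (0.88, 1.1936, 1.995)–(-1.375, 1.1936, 1.995)  len=2.2550
  (v5,v7,v1) [-+-] → (1.375, 1.1936, 1.995)–(0.88, 1.1936, 1.995)  len=0.4950
  (v6,v4,v2) [+-+] → (1.375, 1.1936, -1.995)–(-0.88, 1.1936, -1.995)  len=2.2550
  (v6,v5,v4) [+--] → (1.375, 1.1936, -1.2768)–(1.375, 1.1936, -1.995)  len=0.7182
  (v7,v5,v6) [+-+] → (1.375, 1.1936, 1.995)–(1.375, 1.1936, -1.2768)  len=3.2718

Chained into 1 loop(s):
  loop 1: 8 segments, perimeter = 13.4800
Total perimeter = 13.480

loops=1 perimeter=13.480


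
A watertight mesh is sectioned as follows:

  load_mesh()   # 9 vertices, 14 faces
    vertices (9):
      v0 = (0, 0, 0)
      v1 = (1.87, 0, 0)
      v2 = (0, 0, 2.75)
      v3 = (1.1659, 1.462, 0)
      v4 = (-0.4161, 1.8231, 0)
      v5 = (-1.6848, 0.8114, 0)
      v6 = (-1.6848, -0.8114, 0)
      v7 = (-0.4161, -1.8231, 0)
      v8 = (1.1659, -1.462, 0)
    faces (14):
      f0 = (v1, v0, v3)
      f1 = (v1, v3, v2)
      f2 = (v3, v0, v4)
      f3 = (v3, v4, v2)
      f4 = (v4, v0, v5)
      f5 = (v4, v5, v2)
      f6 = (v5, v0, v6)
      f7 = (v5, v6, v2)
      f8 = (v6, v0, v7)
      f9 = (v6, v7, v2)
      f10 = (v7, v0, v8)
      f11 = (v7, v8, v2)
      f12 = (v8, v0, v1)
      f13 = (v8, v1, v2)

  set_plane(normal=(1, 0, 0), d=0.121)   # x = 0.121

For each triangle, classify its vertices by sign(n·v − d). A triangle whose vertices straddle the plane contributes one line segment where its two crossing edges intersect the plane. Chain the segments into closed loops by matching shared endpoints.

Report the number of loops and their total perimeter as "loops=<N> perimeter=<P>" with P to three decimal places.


Straddling triangles (8 of 14):
  (v1,v0,v3) [+-+] → (0.121, 0, 0)–(0.121, 0.15173, 0)  len=0.1517
  (v1,v3,v2) [++-] → (0.121, 0.15173, 2.4646)–(0.121, 0, 2.57206)  len=0.1859
  (v3,v0,v4) [+--] → (0.121, 0.15173, 0)–(0.121, 1.7005, 0)  len=1.5488
  (v3,v4,v2) [+--] → (0.121, 1.7005, 0)–(0.121, 0.15173, 2.4646)  len=2.9108
  (v7,v0,v8) [--+] → (0.121, -0.15173, 0)–(0.121, -1.7005, 0)  len=1.5488
  (v7,v8,v2) [-+-] → (0.121, -1.7005, 0)–(0.121, -0.15173, 2.4646)  len=2.9108
  (v8,v0,v1) [+-+] → (0.121, -0.15173, 0)–(0.121, 0, 0)  len=0.1517
  (v8,v1,v2) [++-] → (0.121, 0, 2.57206)–(0.121, -0.15173, 2.4646)  len=0.1859

Chained into 1 loop(s):
  loop 1: 8 segments, perimeter = 9.5945
Total perimeter = 9.595

loops=1 perimeter=9.595


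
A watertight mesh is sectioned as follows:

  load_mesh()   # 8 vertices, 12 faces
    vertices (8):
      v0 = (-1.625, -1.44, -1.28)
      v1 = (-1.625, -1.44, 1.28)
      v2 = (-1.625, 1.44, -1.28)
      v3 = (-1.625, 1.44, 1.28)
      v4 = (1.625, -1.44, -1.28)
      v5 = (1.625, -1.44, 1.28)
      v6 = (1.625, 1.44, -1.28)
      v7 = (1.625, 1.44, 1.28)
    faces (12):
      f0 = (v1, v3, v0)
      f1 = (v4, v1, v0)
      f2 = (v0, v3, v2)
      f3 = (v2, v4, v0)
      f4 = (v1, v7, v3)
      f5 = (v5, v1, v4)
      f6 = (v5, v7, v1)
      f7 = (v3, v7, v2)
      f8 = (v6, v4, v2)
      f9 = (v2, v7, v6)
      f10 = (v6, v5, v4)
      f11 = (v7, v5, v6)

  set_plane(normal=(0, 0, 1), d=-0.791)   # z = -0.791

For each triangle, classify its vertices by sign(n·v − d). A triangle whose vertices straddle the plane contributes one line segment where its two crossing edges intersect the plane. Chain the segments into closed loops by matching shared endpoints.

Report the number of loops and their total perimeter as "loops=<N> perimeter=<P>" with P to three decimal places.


loops=1 perimeter=12.260

Straddling triangles (8 of 12):
  (v1,v3,v0) [++-] → (-1.625, -0.889875, -0.791)–(-1.625, -1.44, -0.791)  len=0.5501
  (v4,v1,v0) [-+-] → (1.0042, -1.44, -0.791)–(-1.625, -1.44, -0.791)  len=2.6292
  (v0,v3,v2) [-+-] → (-1.625, -0.889875, -0.791)–(-1.625, 1.44, -0.791)  len=2.3299
  (v5,v1,v4) [++-] → (1.0042, -1.44, -0.791)–(1.625, -1.44, -0.791)  len=0.6208
  (v3,v7,v2) [++-] → (-1.0042, 1.44, -0.791)–(-1.625, 1.44, -0.791)  len=0.6208
  (v2,v7,v6) [-+-] → (-1.0042, 1.44, -0.791)–(1.625, 1.44, -0.791)  len=2.6292
  (v6,v5,v4) [-+-] → (1.625, 0.889875, -0.791)–(1.625, -1.44, -0.791)  len=2.3299
  (v7,v5,v6) [++-] → (1.625, 0.889875, -0.791)–(1.625, 1.44, -0.791)  len=0.5501

Chained into 1 loop(s):
  loop 1: 8 segments, perimeter = 12.2600
Total perimeter = 12.260


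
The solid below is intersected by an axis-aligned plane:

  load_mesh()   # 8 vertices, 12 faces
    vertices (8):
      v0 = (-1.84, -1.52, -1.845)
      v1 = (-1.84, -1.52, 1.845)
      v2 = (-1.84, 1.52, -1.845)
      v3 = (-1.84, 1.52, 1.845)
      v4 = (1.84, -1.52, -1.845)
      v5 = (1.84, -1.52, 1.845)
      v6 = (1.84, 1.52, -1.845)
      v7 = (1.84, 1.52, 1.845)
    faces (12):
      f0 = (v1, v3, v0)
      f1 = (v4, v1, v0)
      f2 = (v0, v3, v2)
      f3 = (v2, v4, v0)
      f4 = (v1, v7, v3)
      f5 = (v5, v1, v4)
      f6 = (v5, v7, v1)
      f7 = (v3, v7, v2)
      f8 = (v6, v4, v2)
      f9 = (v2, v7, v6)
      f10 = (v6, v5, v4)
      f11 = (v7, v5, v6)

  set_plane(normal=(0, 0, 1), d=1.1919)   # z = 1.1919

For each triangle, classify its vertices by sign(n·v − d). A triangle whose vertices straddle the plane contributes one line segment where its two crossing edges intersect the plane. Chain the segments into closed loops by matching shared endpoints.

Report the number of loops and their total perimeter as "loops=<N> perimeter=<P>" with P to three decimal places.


loops=1 perimeter=13.440

Straddling triangles (8 of 12):
  (v1,v3,v0) [++-] → (-1.84, 0.981945, 1.1919)–(-1.84, -1.52, 1.1919)  len=2.5019
  (v4,v1,v0) [-+-] → (-1.18867, -1.52, 1.1919)–(-1.84, -1.52, 1.1919)  len=0.6513
  (v0,v3,v2) [-+-] → (-1.84, 0.981945, 1.1919)–(-1.84, 1.52, 1.1919)  len=0.5381
  (v5,v1,v4) [++-] → (-1.18867, -1.52, 1.1919)–(1.84, -1.52, 1.1919)  len=3.0287
  (v3,v7,v2) [++-] → (1.18867, 1.52, 1.1919)–(-1.84, 1.52, 1.1919)  len=3.0287
  (v2,v7,v6) [-+-] → (1.18867, 1.52, 1.1919)–(1.84, 1.52, 1.1919)  len=0.6513
  (v6,v5,v4) [-+-] → (1.84, -0.981945, 1.1919)–(1.84, -1.52, 1.1919)  len=0.5381
  (v7,v5,v6) [++-] → (1.84, -0.981945, 1.1919)–(1.84, 1.52, 1.1919)  len=2.5019

Chained into 1 loop(s):
  loop 1: 8 segments, perimeter = 13.4400
Total perimeter = 13.440


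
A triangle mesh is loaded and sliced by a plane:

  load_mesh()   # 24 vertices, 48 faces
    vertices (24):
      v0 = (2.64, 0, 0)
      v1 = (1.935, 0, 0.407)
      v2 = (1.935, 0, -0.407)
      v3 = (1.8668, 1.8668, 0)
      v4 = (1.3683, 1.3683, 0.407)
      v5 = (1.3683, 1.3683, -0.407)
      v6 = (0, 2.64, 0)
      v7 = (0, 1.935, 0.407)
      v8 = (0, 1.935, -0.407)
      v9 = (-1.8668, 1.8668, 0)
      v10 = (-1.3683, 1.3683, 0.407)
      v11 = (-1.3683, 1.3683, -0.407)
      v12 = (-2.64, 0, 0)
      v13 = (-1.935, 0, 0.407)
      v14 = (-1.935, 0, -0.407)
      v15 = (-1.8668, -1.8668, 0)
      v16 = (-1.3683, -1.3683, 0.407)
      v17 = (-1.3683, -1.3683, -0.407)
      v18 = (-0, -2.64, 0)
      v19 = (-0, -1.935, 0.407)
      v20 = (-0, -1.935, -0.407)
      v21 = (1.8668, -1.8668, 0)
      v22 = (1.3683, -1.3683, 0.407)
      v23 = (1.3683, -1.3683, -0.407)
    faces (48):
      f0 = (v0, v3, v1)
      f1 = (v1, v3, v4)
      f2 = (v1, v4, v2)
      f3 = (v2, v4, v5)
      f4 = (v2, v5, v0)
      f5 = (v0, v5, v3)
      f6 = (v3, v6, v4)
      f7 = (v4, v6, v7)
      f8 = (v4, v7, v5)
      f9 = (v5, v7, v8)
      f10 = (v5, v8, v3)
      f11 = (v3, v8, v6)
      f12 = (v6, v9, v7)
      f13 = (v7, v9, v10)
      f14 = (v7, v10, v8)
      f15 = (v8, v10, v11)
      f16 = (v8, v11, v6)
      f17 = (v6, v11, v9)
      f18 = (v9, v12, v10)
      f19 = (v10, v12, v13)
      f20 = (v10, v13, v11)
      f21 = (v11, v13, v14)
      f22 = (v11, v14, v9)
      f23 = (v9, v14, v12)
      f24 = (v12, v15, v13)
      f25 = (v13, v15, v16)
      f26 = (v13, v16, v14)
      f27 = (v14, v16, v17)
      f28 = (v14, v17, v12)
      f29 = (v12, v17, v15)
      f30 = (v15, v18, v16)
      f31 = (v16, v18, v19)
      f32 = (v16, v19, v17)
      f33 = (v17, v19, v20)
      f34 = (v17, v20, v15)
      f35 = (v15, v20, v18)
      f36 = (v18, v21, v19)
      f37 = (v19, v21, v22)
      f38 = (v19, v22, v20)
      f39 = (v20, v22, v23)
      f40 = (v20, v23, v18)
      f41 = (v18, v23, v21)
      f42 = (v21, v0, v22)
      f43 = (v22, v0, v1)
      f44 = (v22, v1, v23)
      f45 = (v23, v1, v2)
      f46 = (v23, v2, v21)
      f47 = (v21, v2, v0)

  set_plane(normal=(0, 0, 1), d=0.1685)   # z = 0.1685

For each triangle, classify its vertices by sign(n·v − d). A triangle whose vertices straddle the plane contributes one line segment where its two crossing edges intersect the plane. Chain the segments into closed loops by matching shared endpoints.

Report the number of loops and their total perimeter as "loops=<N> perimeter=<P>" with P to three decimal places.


Straddling triangles (32 of 48):
  (v0,v3,v1) [--+] → (1.89504, 1.09394, 0.1685)–(2.34813, 0, 0.1685)  len=1.1841
  (v1,v3,v4) [+-+] → (1.89504, 1.09394, 0.1685)–(1.66042, 1.66042, 0.1685)  len=0.6131
  (v1,v4,v2) [++-] → (1.53434, 0.967391, 0.1685)–(1.935, 0, 0.1685)  len=1.0471
  (v2,v4,v5) [-+-] → (1.53434, 0.967391, 0.1685)–(1.3683, 1.3683, 0.1685)  len=0.4339
  (v3,v6,v4) [--+] → (0.566483, 2.11351, 0.1685)–(1.66042, 1.66042, 0.1685)  len=1.1841
  (v4,v6,v7) [+-+] → (0.566483, 2.11351, 0.1685)–(0, 2.34813, 0.1685)  len=0.6131
  (v4,v7,v5) [++-] → (0.400909, 1.76896, 0.1685)–(1.3683, 1.3683, 0.1685)  len=1.0471
  (v5,v7,v8) [-+-] → (0.400909, 1.76896, 0.1685)–(0, 1.935, 0.1685)  len=0.4339
  (v6,v9,v7) [--+] → (-1.09394, 1.89504, 0.1685)–(0, 2.34813, 0.1685)  len=1.1841
  (v7,v9,v10) [+-+] → (-1.09394, 1.89504, 0.1685)–(-1.66042, 1.66042, 0.1685)  len=0.6131
  (v7,v10,v8) [++-] → (-0.967391, 1.53434, 0.1685)–(0, 1.935, 0.1685)  len=1.0471
  (v8,v10,v11) [-+-] → (-0.967391, 1.53434, 0.1685)–(-1.3683, 1.3683, 0.1685)  len=0.4339
  (v9,v12,v10) [--+] → (-2.11351, 0.566483, 0.1685)–(-1.66042, 1.66042, 0.1685)  len=1.1841
  (v10,v12,v13) [+-+] → (-2.11351, 0.566483, 0.1685)–(-2.34813, 0, 0.1685)  len=0.6131
  (v10,v13,v11) [++-] → (-1.76896, 0.400909, 0.1685)–(-1.3683, 1.3683, 0.1685)  len=1.0471
  (v11,v13,v14) [-+-] → (-1.76896, 0.400909, 0.1685)–(-1.935, 0, 0.1685)  len=0.4339
  (v12,v15,v13) [--+] → (-1.89504, -1.09394, 0.1685)–(-2.34813, 0, 0.1685)  len=1.1841
  (v13,v15,v16) [+-+] → (-1.89504, -1.09394, 0.1685)–(-1.66042, -1.66042, 0.1685)  len=0.6131
  (v13,v16,v14) [++-] → (-1.53434, -0.967391, 0.1685)–(-1.935, 0, 0.1685)  len=1.0471
  (v14,v16,v17) [-+-] → (-1.53434, -0.967391, 0.1685)–(-1.3683, -1.3683, 0.1685)  len=0.4339
  (v15,v18,v16) [--+] → (-0.566483, -2.11351, 0.1685)–(-1.66042, -1.66042, 0.1685)  len=1.1841
  (v16,v18,v19) [+-+] → (-0.566483, -2.11351, 0.1685)–(0, -2.34813, 0.1685)  len=0.6131
  (v16,v19,v17) [++-] → (-0.400909, -1.76896, 0.1685)–(-1.3683, -1.3683, 0.1685)  len=1.0471
  (v17,v19,v20) [-+-] → (-0.400909, -1.76896, 0.1685)–(0, -1.935, 0.1685)  len=0.4339
  (v18,v21,v19) [--+] → (1.09394, -1.89504, 0.1685)–(0, -2.34813, 0.1685)  len=1.1841
  (v19,v21,v22) [+-+] → (1.09394, -1.89504, 0.1685)–(1.66042, -1.66042, 0.1685)  len=0.6131
  (v19,v22,v20) [++-] → (0.967391, -1.53434, 0.1685)–(0, -1.935, 0.1685)  len=1.0471
  (v20,v22,v23) [-+-] → (0.967391, -1.53434, 0.1685)–(1.3683, -1.3683, 0.1685)  len=0.4339
  (v21,v0,v22) [--+] → (2.11351, -0.566483, 0.1685)–(1.66042, -1.66042, 0.1685)  len=1.1841
  (v22,v0,v1) [+-+] → (2.11351, -0.566483, 0.1685)–(2.34813, 0, 0.1685)  len=0.6131
  (v22,v1,v23) [++-] → (1.76896, -0.400909, 0.1685)–(1.3683, -1.3683, 0.1685)  len=1.0471
  (v23,v1,v2) [-+-] → (1.76896, -0.400909, 0.1685)–(1.935, 0, 0.1685)  len=0.4339

Chained into 2 loop(s):
  loop 1: 16 segments, perimeter = 14.3776
  loop 2: 16 segments, perimeter = 11.8481
Total perimeter = 26.226

loops=2 perimeter=26.226


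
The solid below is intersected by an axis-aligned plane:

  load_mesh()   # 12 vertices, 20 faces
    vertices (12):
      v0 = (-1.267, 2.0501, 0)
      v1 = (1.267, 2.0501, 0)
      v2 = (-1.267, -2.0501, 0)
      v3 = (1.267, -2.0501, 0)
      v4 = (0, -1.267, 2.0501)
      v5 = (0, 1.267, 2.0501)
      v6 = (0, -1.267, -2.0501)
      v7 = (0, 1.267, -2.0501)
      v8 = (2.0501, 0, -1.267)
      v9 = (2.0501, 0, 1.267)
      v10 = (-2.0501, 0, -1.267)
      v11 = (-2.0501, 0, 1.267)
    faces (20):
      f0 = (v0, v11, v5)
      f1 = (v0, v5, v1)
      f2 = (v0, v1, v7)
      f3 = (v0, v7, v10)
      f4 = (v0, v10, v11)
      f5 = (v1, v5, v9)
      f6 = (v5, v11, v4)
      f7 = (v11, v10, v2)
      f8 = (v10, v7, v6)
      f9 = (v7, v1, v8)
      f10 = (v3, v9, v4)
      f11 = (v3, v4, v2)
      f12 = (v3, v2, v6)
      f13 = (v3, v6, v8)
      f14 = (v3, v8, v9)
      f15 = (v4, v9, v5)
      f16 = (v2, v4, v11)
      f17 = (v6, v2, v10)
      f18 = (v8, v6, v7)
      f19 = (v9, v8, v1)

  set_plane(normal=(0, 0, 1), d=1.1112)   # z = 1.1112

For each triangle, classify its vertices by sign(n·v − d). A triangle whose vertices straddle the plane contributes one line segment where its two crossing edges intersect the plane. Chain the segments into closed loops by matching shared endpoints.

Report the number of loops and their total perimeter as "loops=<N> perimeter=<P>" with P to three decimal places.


loops=1 perimeter=11.170

Straddling triangles (10 of 20):
  (v0,v11,v5) [-++] → (-1.9538, 0.252096, 1.1112)–(-0.580258, 1.62564, 1.1112)  len=1.9425
  (v0,v5,v1) [-+-] → (-0.580258, 1.62564, 1.1112)–(0.580258, 1.62564, 1.1112)  len=1.1605
  (v0,v10,v11) [--+] → (-2.0501, 0, 1.1112)–(-1.9538, 0.252096, 1.1112)  len=0.2699
  (v1,v5,v9) [-++] → (0.580258, 1.62564, 1.1112)–(1.9538, 0.252096, 1.1112)  len=1.9425
  (v11,v10,v2) [+--] → (-2.0501, 0, 1.1112)–(-1.9538, -0.252096, 1.1112)  len=0.2699
  (v3,v9,v4) [-++] → (1.9538, -0.252096, 1.1112)–(0.580258, -1.62564, 1.1112)  len=1.9425
  (v3,v4,v2) [-+-] → (0.580258, -1.62564, 1.1112)–(-0.580258, -1.62564, 1.1112)  len=1.1605
  (v3,v8,v9) [--+] → (2.0501, 0, 1.1112)–(1.9538, -0.252096, 1.1112)  len=0.2699
  (v2,v4,v11) [-++] → (-0.580258, -1.62564, 1.1112)–(-1.9538, -0.252096, 1.1112)  len=1.9425
  (v9,v8,v1) [+--] → (2.0501, 0, 1.1112)–(1.9538, 0.252096, 1.1112)  len=0.2699

Chained into 1 loop(s):
  loop 1: 10 segments, perimeter = 11.1704
Total perimeter = 11.170


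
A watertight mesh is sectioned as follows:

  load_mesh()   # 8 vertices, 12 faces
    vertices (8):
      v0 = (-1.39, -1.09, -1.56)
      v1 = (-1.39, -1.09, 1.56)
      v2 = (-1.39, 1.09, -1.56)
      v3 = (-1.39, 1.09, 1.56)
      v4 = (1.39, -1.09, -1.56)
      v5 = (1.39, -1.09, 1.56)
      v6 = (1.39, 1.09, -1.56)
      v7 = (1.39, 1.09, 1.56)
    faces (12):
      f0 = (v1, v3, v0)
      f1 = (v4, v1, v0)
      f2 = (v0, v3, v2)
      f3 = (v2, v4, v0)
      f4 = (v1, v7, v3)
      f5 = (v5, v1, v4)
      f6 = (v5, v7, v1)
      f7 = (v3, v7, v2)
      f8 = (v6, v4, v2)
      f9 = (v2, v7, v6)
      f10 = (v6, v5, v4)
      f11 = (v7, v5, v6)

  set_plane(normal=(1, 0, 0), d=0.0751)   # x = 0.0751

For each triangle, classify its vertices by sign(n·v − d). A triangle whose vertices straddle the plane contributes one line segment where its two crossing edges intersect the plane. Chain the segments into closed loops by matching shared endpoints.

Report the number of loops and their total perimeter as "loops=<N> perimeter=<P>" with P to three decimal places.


Straddling triangles (8 of 12):
  (v4,v1,v0) [+--] → (0.0751, -1.09, -0.0842849)–(0.0751, -1.09, -1.56)  len=1.4757
  (v2,v4,v0) [-+-] → (0.0751, -0.0588914, -1.56)–(0.0751, -1.09, -1.56)  len=1.0311
  (v1,v7,v3) [-+-] → (0.0751, 0.0588914, 1.56)–(0.0751, 1.09, 1.56)  len=1.0311
  (v5,v1,v4) [+-+] → (0.0751, -1.09, 1.56)–(0.0751, -1.09, -0.0842849)  len=1.6443
  (v5,v7,v1) [++-] → (0.0751, 0.0588914, 1.56)–(0.0751, -1.09, 1.56)  len=1.1489
  (v3,v7,v2) [-+-] → (0.0751, 1.09, 1.56)–(0.0751, 1.09, 0.0842849)  len=1.4757
  (v6,v4,v2) [++-] → (0.0751, -0.0588914, -1.56)–(0.0751, 1.09, -1.56)  len=1.1489
  (v2,v7,v6) [-++] → (0.0751, 1.09, 0.0842849)–(0.0751, 1.09, -1.56)  len=1.6443

Chained into 1 loop(s):
  loop 1: 8 segments, perimeter = 10.6000
Total perimeter = 10.600

loops=1 perimeter=10.600


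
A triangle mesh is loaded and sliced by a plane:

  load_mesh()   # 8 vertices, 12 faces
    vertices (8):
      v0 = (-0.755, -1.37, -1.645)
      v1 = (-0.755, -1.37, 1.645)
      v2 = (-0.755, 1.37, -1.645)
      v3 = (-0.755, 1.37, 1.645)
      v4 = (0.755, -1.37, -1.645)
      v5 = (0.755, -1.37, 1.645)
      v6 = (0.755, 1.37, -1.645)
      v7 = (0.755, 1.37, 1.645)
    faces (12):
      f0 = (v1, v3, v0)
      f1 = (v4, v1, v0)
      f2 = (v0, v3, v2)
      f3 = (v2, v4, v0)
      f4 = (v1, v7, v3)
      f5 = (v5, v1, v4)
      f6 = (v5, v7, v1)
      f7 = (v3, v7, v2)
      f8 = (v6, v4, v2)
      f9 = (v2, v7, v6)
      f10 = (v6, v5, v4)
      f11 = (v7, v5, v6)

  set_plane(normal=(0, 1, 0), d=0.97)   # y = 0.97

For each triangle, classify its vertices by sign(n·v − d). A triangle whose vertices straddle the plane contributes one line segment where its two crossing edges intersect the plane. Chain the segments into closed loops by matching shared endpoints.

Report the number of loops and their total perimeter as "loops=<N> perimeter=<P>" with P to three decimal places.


Straddling triangles (8 of 12):
  (v1,v3,v0) [-+-] → (-0.755, 0.97, 1.645)–(-0.755, 0.97, 1.16471)  len=0.4803
  (v0,v3,v2) [-++] → (-0.755, 0.97, 1.16471)–(-0.755, 0.97, -1.645)  len=2.8097
  (v2,v4,v0) [+--] → (-0.534562, 0.97, -1.645)–(-0.755, 0.97, -1.645)  len=0.2204
  (v1,v7,v3) [-++] → (0.534562, 0.97, 1.645)–(-0.755, 0.97, 1.645)  len=1.2896
  (v5,v7,v1) [-+-] → (0.755, 0.97, 1.645)–(0.534562, 0.97, 1.645)  len=0.2204
  (v6,v4,v2) [+-+] → (0.755, 0.97, -1.645)–(-0.534562, 0.97, -1.645)  len=1.2896
  (v6,v5,v4) [+--] → (0.755, 0.97, -1.16471)–(0.755, 0.97, -1.645)  len=0.4803
  (v7,v5,v6) [+-+] → (0.755, 0.97, 1.645)–(0.755, 0.97, -1.16471)  len=2.8097

Chained into 1 loop(s):
  loop 1: 8 segments, perimeter = 9.6000
Total perimeter = 9.600

loops=1 perimeter=9.600


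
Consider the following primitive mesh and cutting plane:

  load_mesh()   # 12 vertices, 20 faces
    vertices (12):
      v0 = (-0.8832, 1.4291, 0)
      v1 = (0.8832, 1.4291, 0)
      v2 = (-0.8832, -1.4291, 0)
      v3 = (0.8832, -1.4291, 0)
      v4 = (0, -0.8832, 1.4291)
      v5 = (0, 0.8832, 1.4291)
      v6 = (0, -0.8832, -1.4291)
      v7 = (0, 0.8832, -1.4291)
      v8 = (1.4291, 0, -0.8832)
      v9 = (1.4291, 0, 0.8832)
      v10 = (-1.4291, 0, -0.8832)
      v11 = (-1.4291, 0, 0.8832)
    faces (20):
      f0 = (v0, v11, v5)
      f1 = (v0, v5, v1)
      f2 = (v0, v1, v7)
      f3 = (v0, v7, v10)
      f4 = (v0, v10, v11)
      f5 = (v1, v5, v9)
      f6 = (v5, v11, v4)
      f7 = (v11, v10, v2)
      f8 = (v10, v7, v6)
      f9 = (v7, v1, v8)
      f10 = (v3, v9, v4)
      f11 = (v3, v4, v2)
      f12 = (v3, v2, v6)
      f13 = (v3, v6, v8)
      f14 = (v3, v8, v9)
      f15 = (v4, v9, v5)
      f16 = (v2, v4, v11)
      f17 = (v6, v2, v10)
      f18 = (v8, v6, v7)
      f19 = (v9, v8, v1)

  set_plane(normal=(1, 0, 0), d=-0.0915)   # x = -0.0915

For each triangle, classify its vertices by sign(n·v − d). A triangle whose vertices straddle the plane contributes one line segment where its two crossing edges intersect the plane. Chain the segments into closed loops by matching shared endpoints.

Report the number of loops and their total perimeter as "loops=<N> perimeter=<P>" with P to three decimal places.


loops=1 perimeter=9.432

Straddling triangles (10 of 20):
  (v0,v11,v5) [--+] → (-0.0915, 0.826652, 1.39415)–(-0.0915, 0.939756, 1.28104)  len=0.1600
  (v0,v5,v1) [-++] → (-0.0915, 0.939756, 1.28104)–(-0.0915, 1.4291, 0)  len=1.3713
  (v0,v1,v7) [-++] → (-0.0915, 1.4291, 0)–(-0.0915, 0.939756, -1.28104)  len=1.3713
  (v0,v7,v10) [-+-] → (-0.0915, 0.939756, -1.28104)–(-0.0915, 0.826652, -1.39415)  len=0.1600
  (v5,v11,v4) [+-+] → (-0.0915, 0.826652, 1.39415)–(-0.0915, -0.826652, 1.39415)  len=1.6533
  (v10,v7,v6) [-++] → (-0.0915, 0.826652, -1.39415)–(-0.0915, -0.826652, -1.39415)  len=1.6533
  (v3,v4,v2) [++-] → (-0.0915, -0.939756, 1.28104)–(-0.0915, -1.4291, 0)  len=1.3713
  (v3,v2,v6) [+-+] → (-0.0915, -1.4291, 0)–(-0.0915, -0.939756, -1.28104)  len=1.3713
  (v2,v4,v11) [-+-] → (-0.0915, -0.939756, 1.28104)–(-0.0915, -0.826652, 1.39415)  len=0.1600
  (v6,v2,v10) [+--] → (-0.0915, -0.939756, -1.28104)–(-0.0915, -0.826652, -1.39415)  len=0.1600

Chained into 1 loop(s):
  loop 1: 10 segments, perimeter = 9.4317
Total perimeter = 9.432


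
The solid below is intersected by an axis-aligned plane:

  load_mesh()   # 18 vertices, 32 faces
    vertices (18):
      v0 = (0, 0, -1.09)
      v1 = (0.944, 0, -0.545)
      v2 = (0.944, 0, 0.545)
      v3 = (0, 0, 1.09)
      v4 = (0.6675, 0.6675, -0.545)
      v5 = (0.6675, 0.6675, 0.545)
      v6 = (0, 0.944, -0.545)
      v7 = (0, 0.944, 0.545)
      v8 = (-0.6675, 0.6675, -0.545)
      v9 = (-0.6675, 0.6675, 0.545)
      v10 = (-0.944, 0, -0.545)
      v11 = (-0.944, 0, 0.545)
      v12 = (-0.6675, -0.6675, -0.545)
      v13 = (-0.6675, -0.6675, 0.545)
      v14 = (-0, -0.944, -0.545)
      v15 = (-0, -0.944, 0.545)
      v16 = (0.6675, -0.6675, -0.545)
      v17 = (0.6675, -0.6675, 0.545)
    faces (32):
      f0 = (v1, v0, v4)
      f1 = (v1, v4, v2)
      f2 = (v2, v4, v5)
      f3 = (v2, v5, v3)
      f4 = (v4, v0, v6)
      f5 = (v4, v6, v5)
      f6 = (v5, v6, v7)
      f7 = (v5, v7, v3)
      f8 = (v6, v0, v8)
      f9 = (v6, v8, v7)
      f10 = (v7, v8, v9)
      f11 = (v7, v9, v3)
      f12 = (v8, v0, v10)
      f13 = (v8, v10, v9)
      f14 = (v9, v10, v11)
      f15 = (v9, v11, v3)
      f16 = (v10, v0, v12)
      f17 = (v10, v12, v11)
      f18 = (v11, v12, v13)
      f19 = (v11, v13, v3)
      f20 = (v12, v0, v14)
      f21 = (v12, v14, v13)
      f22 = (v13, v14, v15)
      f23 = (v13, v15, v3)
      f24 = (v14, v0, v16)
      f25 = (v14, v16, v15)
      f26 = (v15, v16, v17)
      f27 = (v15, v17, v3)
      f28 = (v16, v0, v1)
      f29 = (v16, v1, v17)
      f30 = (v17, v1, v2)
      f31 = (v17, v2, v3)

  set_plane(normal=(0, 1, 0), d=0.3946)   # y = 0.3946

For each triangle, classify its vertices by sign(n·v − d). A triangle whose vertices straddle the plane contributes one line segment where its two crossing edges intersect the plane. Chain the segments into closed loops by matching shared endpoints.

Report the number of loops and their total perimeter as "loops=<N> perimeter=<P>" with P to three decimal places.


Straddling triangles (12 of 32):
  (v1,v0,v4) [--+] → (0.3946, 0.3946, -0.767817)–(0.780544, 0.3946, -0.545)  len=0.4456
  (v1,v4,v2) [-+-] → (0.780544, 0.3946, -0.545)–(0.780544, 0.3946, -0.0993655)  len=0.4456
  (v2,v4,v5) [-++] → (0.780544, 0.3946, -0.0993655)–(0.780544, 0.3946, 0.545)  len=0.6444
  (v2,v5,v3) [-+-] → (0.780544, 0.3946, 0.545)–(0.3946, 0.3946, 0.767817)  len=0.4456
  (v4,v0,v6) [+-+] → (0.3946, 0.3946, -0.767817)–(0, 0.3946, -0.862185)  len=0.4057
  (v5,v7,v3) [++-] → (0, 0.3946, 0.862185)–(0.3946, 0.3946, 0.767817)  len=0.4057
  (v6,v0,v8) [+-+] → (0, 0.3946, -0.862185)–(-0.3946, 0.3946, -0.767817)  len=0.4057
  (v7,v9,v3) [++-] → (-0.3946, 0.3946, 0.767817)–(0, 0.3946, 0.862185)  len=0.4057
  (v8,v0,v10) [+--] → (-0.3946, 0.3946, -0.767817)–(-0.780544, 0.3946, -0.545)  len=0.4456
  (v8,v10,v9) [+-+] → (-0.780544, 0.3946, -0.545)–(-0.780544, 0.3946, 0.0993655)  len=0.6444
  (v9,v10,v11) [+--] → (-0.780544, 0.3946, 0.0993655)–(-0.780544, 0.3946, 0.545)  len=0.4456
  (v9,v11,v3) [+--] → (-0.780544, 0.3946, 0.545)–(-0.3946, 0.3946, 0.767817)  len=0.4456

Chained into 1 loop(s):
  loop 1: 12 segments, perimeter = 5.5855
Total perimeter = 5.585

loops=1 perimeter=5.585


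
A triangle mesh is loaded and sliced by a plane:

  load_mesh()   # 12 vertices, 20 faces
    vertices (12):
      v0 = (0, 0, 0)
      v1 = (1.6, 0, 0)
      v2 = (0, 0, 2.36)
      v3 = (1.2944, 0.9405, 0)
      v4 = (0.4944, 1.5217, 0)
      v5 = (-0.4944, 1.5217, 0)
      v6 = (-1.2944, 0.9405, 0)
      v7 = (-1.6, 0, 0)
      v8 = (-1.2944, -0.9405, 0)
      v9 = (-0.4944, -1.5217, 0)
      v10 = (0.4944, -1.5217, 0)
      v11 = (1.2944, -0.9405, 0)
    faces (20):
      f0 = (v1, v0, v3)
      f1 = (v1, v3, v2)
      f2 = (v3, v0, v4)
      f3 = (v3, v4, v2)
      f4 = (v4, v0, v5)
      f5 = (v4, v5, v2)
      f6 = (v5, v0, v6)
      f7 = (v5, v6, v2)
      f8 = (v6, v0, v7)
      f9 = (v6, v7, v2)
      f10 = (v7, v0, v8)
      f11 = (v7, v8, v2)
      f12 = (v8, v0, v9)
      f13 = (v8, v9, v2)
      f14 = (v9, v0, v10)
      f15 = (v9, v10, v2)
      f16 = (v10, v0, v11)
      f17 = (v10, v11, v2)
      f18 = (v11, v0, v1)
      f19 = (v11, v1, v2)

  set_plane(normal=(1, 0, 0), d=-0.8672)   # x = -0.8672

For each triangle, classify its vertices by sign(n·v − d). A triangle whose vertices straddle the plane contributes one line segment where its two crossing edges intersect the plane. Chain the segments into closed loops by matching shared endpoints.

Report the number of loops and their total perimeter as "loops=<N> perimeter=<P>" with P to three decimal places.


loops=1 perimeter=5.891

Straddling triangles (8 of 20):
  (v5,v0,v6) [++-] → (-0.8672, 0.6301, 0)–(-0.8672, 1.25086, 0)  len=0.6208
  (v5,v6,v2) [+-+] → (-0.8672, 1.25086, 0)–(-0.8672, 0.6301, 0.778888)  len=0.9960
  (v6,v0,v7) [-+-] → (-0.8672, 0.6301, 0)–(-0.8672, 0, 0)  len=0.6301
  (v6,v7,v2) [--+] → (-0.8672, 0, 1.08088)–(-0.8672, 0.6301, 0.778888)  len=0.6987
  (v7,v0,v8) [-+-] → (-0.8672, 0, 0)–(-0.8672, -0.6301, 0)  len=0.6301
  (v7,v8,v2) [--+] → (-0.8672, -0.6301, 0.778888)–(-0.8672, 0, 1.08088)  len=0.6987
  (v8,v0,v9) [-++] → (-0.8672, -0.6301, 0)–(-0.8672, -1.25086, 0)  len=0.6208
  (v8,v9,v2) [-++] → (-0.8672, -1.25086, 0)–(-0.8672, -0.6301, 0.778888)  len=0.9960

Chained into 1 loop(s):
  loop 1: 8 segments, perimeter = 5.8912
Total perimeter = 5.891


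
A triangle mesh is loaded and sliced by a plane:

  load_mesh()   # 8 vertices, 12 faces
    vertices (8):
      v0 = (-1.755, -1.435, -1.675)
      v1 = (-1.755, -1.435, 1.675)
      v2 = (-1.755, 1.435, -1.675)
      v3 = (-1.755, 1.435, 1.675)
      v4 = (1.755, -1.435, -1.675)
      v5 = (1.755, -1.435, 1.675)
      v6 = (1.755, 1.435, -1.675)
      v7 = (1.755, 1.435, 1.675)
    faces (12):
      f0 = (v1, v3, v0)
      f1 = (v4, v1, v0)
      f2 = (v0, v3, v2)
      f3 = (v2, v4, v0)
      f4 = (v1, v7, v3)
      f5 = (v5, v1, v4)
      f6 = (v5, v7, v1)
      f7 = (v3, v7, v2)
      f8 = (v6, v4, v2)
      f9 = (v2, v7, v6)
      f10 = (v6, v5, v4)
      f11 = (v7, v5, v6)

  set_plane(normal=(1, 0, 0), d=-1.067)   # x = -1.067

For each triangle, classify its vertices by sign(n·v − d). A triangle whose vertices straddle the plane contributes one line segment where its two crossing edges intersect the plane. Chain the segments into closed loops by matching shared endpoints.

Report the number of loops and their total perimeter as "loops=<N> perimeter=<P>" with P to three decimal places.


loops=1 perimeter=12.440

Straddling triangles (8 of 12):
  (v4,v1,v0) [+--] → (-1.067, -1.435, 1.01836)–(-1.067, -1.435, -1.675)  len=2.6934
  (v2,v4,v0) [-+-] → (-1.067, 0.872447, -1.675)–(-1.067, -1.435, -1.675)  len=2.3074
  (v1,v7,v3) [-+-] → (-1.067, -0.872447, 1.675)–(-1.067, 1.435, 1.675)  len=2.3074
  (v5,v1,v4) [+-+] → (-1.067, -1.435, 1.675)–(-1.067, -1.435, 1.01836)  len=0.6566
  (v5,v7,v1) [++-] → (-1.067, -0.872447, 1.675)–(-1.067, -1.435, 1.675)  len=0.5626
  (v3,v7,v2) [-+-] → (-1.067, 1.435, 1.675)–(-1.067, 1.435, -1.01836)  len=2.6934
  (v6,v4,v2) [++-] → (-1.067, 0.872447, -1.675)–(-1.067, 1.435, -1.675)  len=0.5626
  (v2,v7,v6) [-++] → (-1.067, 1.435, -1.01836)–(-1.067, 1.435, -1.675)  len=0.6566

Chained into 1 loop(s):
  loop 1: 8 segments, perimeter = 12.4400
Total perimeter = 12.440


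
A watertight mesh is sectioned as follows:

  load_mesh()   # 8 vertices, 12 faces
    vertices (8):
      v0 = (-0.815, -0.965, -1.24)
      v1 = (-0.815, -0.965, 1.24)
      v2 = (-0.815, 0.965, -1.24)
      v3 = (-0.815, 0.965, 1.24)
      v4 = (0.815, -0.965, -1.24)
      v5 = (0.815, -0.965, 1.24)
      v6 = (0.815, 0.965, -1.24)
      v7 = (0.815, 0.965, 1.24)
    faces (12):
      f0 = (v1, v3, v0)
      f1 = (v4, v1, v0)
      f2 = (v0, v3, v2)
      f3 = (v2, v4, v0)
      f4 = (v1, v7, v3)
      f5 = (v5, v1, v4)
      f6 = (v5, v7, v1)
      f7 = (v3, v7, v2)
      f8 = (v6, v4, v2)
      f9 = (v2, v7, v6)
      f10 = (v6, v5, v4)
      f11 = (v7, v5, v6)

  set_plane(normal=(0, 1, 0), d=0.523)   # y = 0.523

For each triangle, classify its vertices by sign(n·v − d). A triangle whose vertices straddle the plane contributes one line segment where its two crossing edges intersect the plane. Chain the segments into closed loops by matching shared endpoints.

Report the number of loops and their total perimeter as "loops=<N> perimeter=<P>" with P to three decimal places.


Straddling triangles (8 of 12):
  (v1,v3,v0) [-+-] → (-0.815, 0.523, 1.24)–(-0.815, 0.523, 0.672041)  len=0.5680
  (v0,v3,v2) [-++] → (-0.815, 0.523, 0.672041)–(-0.815, 0.523, -1.24)  len=1.9120
  (v2,v4,v0) [+--] → (-0.441705, 0.523, -1.24)–(-0.815, 0.523, -1.24)  len=0.3733
  (v1,v7,v3) [-++] → (0.441705, 0.523, 1.24)–(-0.815, 0.523, 1.24)  len=1.2567
  (v5,v7,v1) [-+-] → (0.815, 0.523, 1.24)–(0.441705, 0.523, 1.24)  len=0.3733
  (v6,v4,v2) [+-+] → (0.815, 0.523, -1.24)–(-0.441705, 0.523, -1.24)  len=1.2567
  (v6,v5,v4) [+--] → (0.815, 0.523, -0.672041)–(0.815, 0.523, -1.24)  len=0.5680
  (v7,v5,v6) [+-+] → (0.815, 0.523, 1.24)–(0.815, 0.523, -0.672041)  len=1.9120

Chained into 1 loop(s):
  loop 1: 8 segments, perimeter = 8.2200
Total perimeter = 8.220

loops=1 perimeter=8.220
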